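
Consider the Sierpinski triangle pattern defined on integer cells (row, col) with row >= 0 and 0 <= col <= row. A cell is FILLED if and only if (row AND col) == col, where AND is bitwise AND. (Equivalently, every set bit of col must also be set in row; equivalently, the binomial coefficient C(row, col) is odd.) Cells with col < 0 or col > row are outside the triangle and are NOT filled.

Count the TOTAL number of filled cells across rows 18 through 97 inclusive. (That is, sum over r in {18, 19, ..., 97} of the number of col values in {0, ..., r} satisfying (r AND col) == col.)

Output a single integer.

r18=10010 pc2: +4 =4
r19=10011 pc3: +8 =12
r20=10100 pc2: +4 =16
r21=10101 pc3: +8 =24
r22=10110 pc3: +8 =32
r23=10111 pc4: +16 =48
r24=11000 pc2: +4 =52
r25=11001 pc3: +8 =60
r26=11010 pc3: +8 =68
r27=11011 pc4: +16 =84
r28=11100 pc3: +8 =92
r29=11101 pc4: +16 =108
r30=11110 pc4: +16 =124
r31=11111 pc5: +32 =156
r32=100000 pc1: +2 =158
r33=100001 pc2: +4 =162
r34=100010 pc2: +4 =166
r35=100011 pc3: +8 =174
r36=100100 pc2: +4 =178
r37=100101 pc3: +8 =186
r38=100110 pc3: +8 =194
r39=100111 pc4: +16 =210
r40=101000 pc2: +4 =214
r41=101001 pc3: +8 =222
r42=101010 pc3: +8 =230
r43=101011 pc4: +16 =246
r44=101100 pc3: +8 =254
r45=101101 pc4: +16 =270
r46=101110 pc4: +16 =286
r47=101111 pc5: +32 =318
r48=110000 pc2: +4 =322
r49=110001 pc3: +8 =330
r50=110010 pc3: +8 =338
r51=110011 pc4: +16 =354
r52=110100 pc3: +8 =362
r53=110101 pc4: +16 =378
r54=110110 pc4: +16 =394
r55=110111 pc5: +32 =426
r56=111000 pc3: +8 =434
r57=111001 pc4: +16 =450
r58=111010 pc4: +16 =466
r59=111011 pc5: +32 =498
r60=111100 pc4: +16 =514
r61=111101 pc5: +32 =546
r62=111110 pc5: +32 =578
r63=111111 pc6: +64 =642
r64=1000000 pc1: +2 =644
r65=1000001 pc2: +4 =648
r66=1000010 pc2: +4 =652
r67=1000011 pc3: +8 =660
r68=1000100 pc2: +4 =664
r69=1000101 pc3: +8 =672
r70=1000110 pc3: +8 =680
r71=1000111 pc4: +16 =696
r72=1001000 pc2: +4 =700
r73=1001001 pc3: +8 =708
r74=1001010 pc3: +8 =716
r75=1001011 pc4: +16 =732
r76=1001100 pc3: +8 =740
r77=1001101 pc4: +16 =756
r78=1001110 pc4: +16 =772
r79=1001111 pc5: +32 =804
r80=1010000 pc2: +4 =808
r81=1010001 pc3: +8 =816
r82=1010010 pc3: +8 =824
r83=1010011 pc4: +16 =840
r84=1010100 pc3: +8 =848
r85=1010101 pc4: +16 =864
r86=1010110 pc4: +16 =880
r87=1010111 pc5: +32 =912
r88=1011000 pc3: +8 =920
r89=1011001 pc4: +16 =936
r90=1011010 pc4: +16 =952
r91=1011011 pc5: +32 =984
r92=1011100 pc4: +16 =1000
r93=1011101 pc5: +32 =1032
r94=1011110 pc5: +32 =1064
r95=1011111 pc6: +64 =1128
r96=1100000 pc2: +4 =1132
r97=1100001 pc3: +8 =1140

Answer: 1140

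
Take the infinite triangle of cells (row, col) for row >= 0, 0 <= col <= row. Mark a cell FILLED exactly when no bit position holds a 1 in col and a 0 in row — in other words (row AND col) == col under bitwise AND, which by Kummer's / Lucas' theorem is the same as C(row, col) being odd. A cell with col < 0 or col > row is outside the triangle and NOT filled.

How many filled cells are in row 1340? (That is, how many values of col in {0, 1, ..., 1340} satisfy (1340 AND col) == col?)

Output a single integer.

1340 in binary = 10100111100
popcount(1340) = number of 1-bits in 10100111100 = 6
A col c satisfies (1340 AND c) == c iff every set bit of c is also set in 1340; each of the 6 set bits of 1340 can independently be on or off in c.
count = 2^6 = 64

Answer: 64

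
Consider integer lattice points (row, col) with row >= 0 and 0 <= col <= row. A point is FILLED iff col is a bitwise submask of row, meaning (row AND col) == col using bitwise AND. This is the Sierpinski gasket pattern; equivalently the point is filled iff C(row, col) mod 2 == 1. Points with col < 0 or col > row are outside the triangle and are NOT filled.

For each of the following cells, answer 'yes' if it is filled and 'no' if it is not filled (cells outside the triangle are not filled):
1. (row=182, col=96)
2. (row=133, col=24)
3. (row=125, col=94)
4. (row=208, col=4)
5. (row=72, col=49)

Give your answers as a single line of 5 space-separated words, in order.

(182,96): row=0b10110110, col=0b1100000, row AND col = 0b100000 = 32; 32 != 96 -> empty
(133,24): row=0b10000101, col=0b11000, row AND col = 0b0 = 0; 0 != 24 -> empty
(125,94): row=0b1111101, col=0b1011110, row AND col = 0b1011100 = 92; 92 != 94 -> empty
(208,4): row=0b11010000, col=0b100, row AND col = 0b0 = 0; 0 != 4 -> empty
(72,49): row=0b1001000, col=0b110001, row AND col = 0b0 = 0; 0 != 49 -> empty

Answer: no no no no no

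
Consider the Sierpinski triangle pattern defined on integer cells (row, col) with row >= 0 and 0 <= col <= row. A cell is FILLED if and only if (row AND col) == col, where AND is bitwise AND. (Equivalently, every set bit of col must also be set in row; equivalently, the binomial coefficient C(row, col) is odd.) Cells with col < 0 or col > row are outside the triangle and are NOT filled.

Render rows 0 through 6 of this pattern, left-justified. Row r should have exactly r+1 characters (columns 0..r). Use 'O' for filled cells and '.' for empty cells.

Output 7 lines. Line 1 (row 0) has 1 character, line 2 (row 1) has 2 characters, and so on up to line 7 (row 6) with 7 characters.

r0=0: O
r1=1: OO
r2=10: O.O
r3=11: OOOO
r4=100: O...O
r5=101: OO..OO
r6=110: O.O.O.O

Answer: O
OO
O.O
OOOO
O...O
OO..OO
O.O.O.O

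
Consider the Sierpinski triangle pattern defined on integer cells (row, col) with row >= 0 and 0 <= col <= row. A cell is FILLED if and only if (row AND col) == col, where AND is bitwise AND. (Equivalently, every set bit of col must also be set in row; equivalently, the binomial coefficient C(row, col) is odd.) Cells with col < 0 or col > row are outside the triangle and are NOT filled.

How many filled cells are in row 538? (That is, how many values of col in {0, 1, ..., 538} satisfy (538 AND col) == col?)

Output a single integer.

538 in binary = 1000011010
popcount(538) = number of 1-bits in 1000011010 = 4
A col c satisfies (538 AND c) == c iff every set bit of c is also set in 538; each of the 4 set bits of 538 can independently be on or off in c.
count = 2^4 = 16

Answer: 16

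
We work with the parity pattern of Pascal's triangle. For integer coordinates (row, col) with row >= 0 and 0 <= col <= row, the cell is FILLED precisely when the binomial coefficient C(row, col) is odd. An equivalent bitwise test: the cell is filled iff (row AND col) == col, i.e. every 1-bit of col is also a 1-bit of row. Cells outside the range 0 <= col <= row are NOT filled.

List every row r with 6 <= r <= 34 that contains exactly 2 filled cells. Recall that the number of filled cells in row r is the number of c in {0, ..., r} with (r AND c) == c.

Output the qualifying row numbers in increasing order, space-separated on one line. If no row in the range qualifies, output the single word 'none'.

Row r has 2^popcount(r) filled cells, so we need popcount(r) = log2(2) = 1.
Scan r = 6..34 and keep those with exactly 1 one-bits:
r=6=110 popcount=2 -> skip
r=7=111 popcount=3 -> skip
r=8=1000 popcount=1 -> KEEP
r=9=1001 popcount=2 -> skip
r=10=1010 popcount=2 -> skip
r=11=1011 popcount=3 -> skip
r=12=1100 popcount=2 -> skip
r=13=1101 popcount=3 -> skip
r=14=1110 popcount=3 -> skip
r=15=1111 popcount=4 -> skip
r=16=10000 popcount=1 -> KEEP
r=17=10001 popcount=2 -> skip
r=18=10010 popcount=2 -> skip
r=19=10011 popcount=3 -> skip
r=20=10100 popcount=2 -> skip
r=21=10101 popcount=3 -> skip
r=22=10110 popcount=3 -> skip
r=23=10111 popcount=4 -> skip
r=24=11000 popcount=2 -> skip
r=25=11001 popcount=3 -> skip
r=26=11010 popcount=3 -> skip
r=27=11011 popcount=4 -> skip
r=28=11100 popcount=3 -> skip
r=29=11101 popcount=4 -> skip
r=30=11110 popcount=4 -> skip
r=31=11111 popcount=5 -> skip
r=32=100000 popcount=1 -> KEEP
r=33=100001 popcount=2 -> skip
r=34=100010 popcount=2 -> skip
Kept rows: 8 16 32

Answer: 8 16 32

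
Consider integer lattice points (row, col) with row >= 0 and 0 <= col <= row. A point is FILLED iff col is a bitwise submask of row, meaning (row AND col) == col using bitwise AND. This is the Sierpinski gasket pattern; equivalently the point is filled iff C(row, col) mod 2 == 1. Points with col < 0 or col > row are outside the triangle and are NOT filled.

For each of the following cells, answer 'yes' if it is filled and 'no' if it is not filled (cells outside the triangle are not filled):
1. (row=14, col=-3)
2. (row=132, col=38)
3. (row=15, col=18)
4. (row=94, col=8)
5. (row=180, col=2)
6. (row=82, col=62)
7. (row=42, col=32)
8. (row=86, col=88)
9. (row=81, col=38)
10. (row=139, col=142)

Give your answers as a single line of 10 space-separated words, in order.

Answer: no no no yes no no yes no no no

Derivation:
(14,-3): col outside [0, 14] -> not filled
(132,38): row=0b10000100, col=0b100110, row AND col = 0b100 = 4; 4 != 38 -> empty
(15,18): col outside [0, 15] -> not filled
(94,8): row=0b1011110, col=0b1000, row AND col = 0b1000 = 8; 8 == 8 -> filled
(180,2): row=0b10110100, col=0b10, row AND col = 0b0 = 0; 0 != 2 -> empty
(82,62): row=0b1010010, col=0b111110, row AND col = 0b10010 = 18; 18 != 62 -> empty
(42,32): row=0b101010, col=0b100000, row AND col = 0b100000 = 32; 32 == 32 -> filled
(86,88): col outside [0, 86] -> not filled
(81,38): row=0b1010001, col=0b100110, row AND col = 0b0 = 0; 0 != 38 -> empty
(139,142): col outside [0, 139] -> not filled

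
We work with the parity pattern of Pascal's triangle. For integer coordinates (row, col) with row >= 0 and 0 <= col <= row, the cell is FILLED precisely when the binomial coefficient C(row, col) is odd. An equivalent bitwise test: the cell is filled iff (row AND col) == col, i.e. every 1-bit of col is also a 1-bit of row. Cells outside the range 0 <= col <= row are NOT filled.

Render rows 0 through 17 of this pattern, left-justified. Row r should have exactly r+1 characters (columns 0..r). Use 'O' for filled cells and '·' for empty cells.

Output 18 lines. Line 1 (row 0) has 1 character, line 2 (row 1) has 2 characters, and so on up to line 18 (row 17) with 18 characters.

Answer: O
OO
O·O
OOOO
O···O
OO··OO
O·O·O·O
OOOOOOOO
O·······O
OO······OO
O·O·····O·O
OOOO····OOOO
O···O···O···O
OO··OO··OO··OO
O·O·O·O·O·O·O·O
OOOOOOOOOOOOOOOO
O···············O
OO··············OO

Derivation:
r0=0: O
r1=1: OO
r2=10: O·O
r3=11: OOOO
r4=100: O···O
r5=101: OO··OO
r6=110: O·O·O·O
r7=111: OOOOOOOO
r8=1000: O·······O
r9=1001: OO······OO
r10=1010: O·O·····O·O
r11=1011: OOOO····OOOO
r12=1100: O···O···O···O
r13=1101: OO··OO··OO··OO
r14=1110: O·O·O·O·O·O·O·O
r15=1111: OOOOOOOOOOOOOOOO
r16=10000: O···············O
r17=10001: OO··············OO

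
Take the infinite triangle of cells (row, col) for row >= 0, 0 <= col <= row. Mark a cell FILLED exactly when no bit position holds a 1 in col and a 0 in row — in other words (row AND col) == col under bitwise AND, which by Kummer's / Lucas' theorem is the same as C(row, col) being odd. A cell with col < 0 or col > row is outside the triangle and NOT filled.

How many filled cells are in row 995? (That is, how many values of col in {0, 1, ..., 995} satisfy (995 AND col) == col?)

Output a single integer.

Answer: 128

Derivation:
995 in binary = 1111100011
popcount(995) = number of 1-bits in 1111100011 = 7
A col c satisfies (995 AND c) == c iff every set bit of c is also set in 995; each of the 7 set bits of 995 can independently be on or off in c.
count = 2^7 = 128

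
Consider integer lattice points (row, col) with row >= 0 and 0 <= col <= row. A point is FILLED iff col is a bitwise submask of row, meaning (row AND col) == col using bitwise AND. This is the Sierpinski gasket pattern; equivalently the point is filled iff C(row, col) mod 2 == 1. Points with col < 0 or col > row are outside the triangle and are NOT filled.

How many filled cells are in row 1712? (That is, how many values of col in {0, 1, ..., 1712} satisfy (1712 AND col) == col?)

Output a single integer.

Answer: 32

Derivation:
1712 in binary = 11010110000
popcount(1712) = number of 1-bits in 11010110000 = 5
A col c satisfies (1712 AND c) == c iff every set bit of c is also set in 1712; each of the 5 set bits of 1712 can independently be on or off in c.
count = 2^5 = 32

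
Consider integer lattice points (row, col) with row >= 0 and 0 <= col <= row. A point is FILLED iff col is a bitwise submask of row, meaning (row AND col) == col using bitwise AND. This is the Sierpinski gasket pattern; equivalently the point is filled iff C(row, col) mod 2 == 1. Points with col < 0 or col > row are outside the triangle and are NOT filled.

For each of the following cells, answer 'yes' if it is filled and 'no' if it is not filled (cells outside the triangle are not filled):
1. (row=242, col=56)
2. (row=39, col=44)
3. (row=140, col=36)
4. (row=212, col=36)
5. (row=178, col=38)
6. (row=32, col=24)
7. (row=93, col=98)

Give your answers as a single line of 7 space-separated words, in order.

(242,56): row=0b11110010, col=0b111000, row AND col = 0b110000 = 48; 48 != 56 -> empty
(39,44): col outside [0, 39] -> not filled
(140,36): row=0b10001100, col=0b100100, row AND col = 0b100 = 4; 4 != 36 -> empty
(212,36): row=0b11010100, col=0b100100, row AND col = 0b100 = 4; 4 != 36 -> empty
(178,38): row=0b10110010, col=0b100110, row AND col = 0b100010 = 34; 34 != 38 -> empty
(32,24): row=0b100000, col=0b11000, row AND col = 0b0 = 0; 0 != 24 -> empty
(93,98): col outside [0, 93] -> not filled

Answer: no no no no no no no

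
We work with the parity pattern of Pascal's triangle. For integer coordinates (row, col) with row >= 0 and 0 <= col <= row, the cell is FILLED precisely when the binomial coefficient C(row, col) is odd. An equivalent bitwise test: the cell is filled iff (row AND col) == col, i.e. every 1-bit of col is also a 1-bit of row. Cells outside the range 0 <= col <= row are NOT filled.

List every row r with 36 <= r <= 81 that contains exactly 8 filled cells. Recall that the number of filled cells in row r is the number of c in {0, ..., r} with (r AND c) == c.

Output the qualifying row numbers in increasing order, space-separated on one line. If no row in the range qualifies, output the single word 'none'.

Row r has 2^popcount(r) filled cells, so we need popcount(r) = log2(8) = 3.
Scan r = 36..81 and keep those with exactly 3 one-bits:
r=36=100100 popcount=2 -> skip
r=37=100101 popcount=3 -> KEEP
r=38=100110 popcount=3 -> KEEP
r=39=100111 popcount=4 -> skip
r=40=101000 popcount=2 -> skip
r=41=101001 popcount=3 -> KEEP
r=42=101010 popcount=3 -> KEEP
r=43=101011 popcount=4 -> skip
r=44=101100 popcount=3 -> KEEP
r=45=101101 popcount=4 -> skip
r=46=101110 popcount=4 -> skip
r=47=101111 popcount=5 -> skip
r=48=110000 popcount=2 -> skip
r=49=110001 popcount=3 -> KEEP
r=50=110010 popcount=3 -> KEEP
r=51=110011 popcount=4 -> skip
r=52=110100 popcount=3 -> KEEP
r=53=110101 popcount=4 -> skip
r=54=110110 popcount=4 -> skip
r=55=110111 popcount=5 -> skip
r=56=111000 popcount=3 -> KEEP
r=57=111001 popcount=4 -> skip
r=58=111010 popcount=4 -> skip
r=59=111011 popcount=5 -> skip
r=60=111100 popcount=4 -> skip
r=61=111101 popcount=5 -> skip
r=62=111110 popcount=5 -> skip
r=63=111111 popcount=6 -> skip
r=64=1000000 popcount=1 -> skip
r=65=1000001 popcount=2 -> skip
r=66=1000010 popcount=2 -> skip
r=67=1000011 popcount=3 -> KEEP
r=68=1000100 popcount=2 -> skip
r=69=1000101 popcount=3 -> KEEP
r=70=1000110 popcount=3 -> KEEP
r=71=1000111 popcount=4 -> skip
r=72=1001000 popcount=2 -> skip
r=73=1001001 popcount=3 -> KEEP
r=74=1001010 popcount=3 -> KEEP
r=75=1001011 popcount=4 -> skip
r=76=1001100 popcount=3 -> KEEP
r=77=1001101 popcount=4 -> skip
r=78=1001110 popcount=4 -> skip
r=79=1001111 popcount=5 -> skip
r=80=1010000 popcount=2 -> skip
r=81=1010001 popcount=3 -> KEEP
Kept rows: 37 38 41 42 44 49 50 52 56 67 69 70 73 74 76 81

Answer: 37 38 41 42 44 49 50 52 56 67 69 70 73 74 76 81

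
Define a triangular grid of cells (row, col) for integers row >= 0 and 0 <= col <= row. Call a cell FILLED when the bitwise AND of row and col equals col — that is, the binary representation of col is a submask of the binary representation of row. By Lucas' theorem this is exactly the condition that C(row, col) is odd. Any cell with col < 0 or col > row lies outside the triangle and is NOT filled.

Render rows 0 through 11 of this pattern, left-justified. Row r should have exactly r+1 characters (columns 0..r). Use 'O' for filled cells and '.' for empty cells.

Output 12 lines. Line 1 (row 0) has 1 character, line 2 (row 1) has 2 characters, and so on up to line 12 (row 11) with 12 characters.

Answer: O
OO
O.O
OOOO
O...O
OO..OO
O.O.O.O
OOOOOOOO
O.......O
OO......OO
O.O.....O.O
OOOO....OOOO

Derivation:
r0=0: O
r1=1: OO
r2=10: O.O
r3=11: OOOO
r4=100: O...O
r5=101: OO..OO
r6=110: O.O.O.O
r7=111: OOOOOOOO
r8=1000: O.......O
r9=1001: OO......OO
r10=1010: O.O.....O.O
r11=1011: OOOO....OOOO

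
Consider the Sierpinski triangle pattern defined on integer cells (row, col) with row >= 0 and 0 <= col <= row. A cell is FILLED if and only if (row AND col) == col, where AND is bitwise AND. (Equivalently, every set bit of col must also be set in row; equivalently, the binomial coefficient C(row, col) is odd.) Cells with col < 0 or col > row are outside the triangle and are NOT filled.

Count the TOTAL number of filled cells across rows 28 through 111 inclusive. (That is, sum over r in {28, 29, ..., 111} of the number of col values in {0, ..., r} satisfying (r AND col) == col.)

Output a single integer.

r28=11100 pc3: +8 =8
r29=11101 pc4: +16 =24
r30=11110 pc4: +16 =40
r31=11111 pc5: +32 =72
r32=100000 pc1: +2 =74
r33=100001 pc2: +4 =78
r34=100010 pc2: +4 =82
r35=100011 pc3: +8 =90
r36=100100 pc2: +4 =94
r37=100101 pc3: +8 =102
r38=100110 pc3: +8 =110
r39=100111 pc4: +16 =126
r40=101000 pc2: +4 =130
r41=101001 pc3: +8 =138
r42=101010 pc3: +8 =146
r43=101011 pc4: +16 =162
r44=101100 pc3: +8 =170
r45=101101 pc4: +16 =186
r46=101110 pc4: +16 =202
r47=101111 pc5: +32 =234
r48=110000 pc2: +4 =238
r49=110001 pc3: +8 =246
r50=110010 pc3: +8 =254
r51=110011 pc4: +16 =270
r52=110100 pc3: +8 =278
r53=110101 pc4: +16 =294
r54=110110 pc4: +16 =310
r55=110111 pc5: +32 =342
r56=111000 pc3: +8 =350
r57=111001 pc4: +16 =366
r58=111010 pc4: +16 =382
r59=111011 pc5: +32 =414
r60=111100 pc4: +16 =430
r61=111101 pc5: +32 =462
r62=111110 pc5: +32 =494
r63=111111 pc6: +64 =558
r64=1000000 pc1: +2 =560
r65=1000001 pc2: +4 =564
r66=1000010 pc2: +4 =568
r67=1000011 pc3: +8 =576
r68=1000100 pc2: +4 =580
r69=1000101 pc3: +8 =588
r70=1000110 pc3: +8 =596
r71=1000111 pc4: +16 =612
r72=1001000 pc2: +4 =616
r73=1001001 pc3: +8 =624
r74=1001010 pc3: +8 =632
r75=1001011 pc4: +16 =648
r76=1001100 pc3: +8 =656
r77=1001101 pc4: +16 =672
r78=1001110 pc4: +16 =688
r79=1001111 pc5: +32 =720
r80=1010000 pc2: +4 =724
r81=1010001 pc3: +8 =732
r82=1010010 pc3: +8 =740
r83=1010011 pc4: +16 =756
r84=1010100 pc3: +8 =764
r85=1010101 pc4: +16 =780
r86=1010110 pc4: +16 =796
r87=1010111 pc5: +32 =828
r88=1011000 pc3: +8 =836
r89=1011001 pc4: +16 =852
r90=1011010 pc4: +16 =868
r91=1011011 pc5: +32 =900
r92=1011100 pc4: +16 =916
r93=1011101 pc5: +32 =948
r94=1011110 pc5: +32 =980
r95=1011111 pc6: +64 =1044
r96=1100000 pc2: +4 =1048
r97=1100001 pc3: +8 =1056
r98=1100010 pc3: +8 =1064
r99=1100011 pc4: +16 =1080
r100=1100100 pc3: +8 =1088
r101=1100101 pc4: +16 =1104
r102=1100110 pc4: +16 =1120
r103=1100111 pc5: +32 =1152
r104=1101000 pc3: +8 =1160
r105=1101001 pc4: +16 =1176
r106=1101010 pc4: +16 =1192
r107=1101011 pc5: +32 =1224
r108=1101100 pc4: +16 =1240
r109=1101101 pc5: +32 =1272
r110=1101110 pc5: +32 =1304
r111=1101111 pc6: +64 =1368

Answer: 1368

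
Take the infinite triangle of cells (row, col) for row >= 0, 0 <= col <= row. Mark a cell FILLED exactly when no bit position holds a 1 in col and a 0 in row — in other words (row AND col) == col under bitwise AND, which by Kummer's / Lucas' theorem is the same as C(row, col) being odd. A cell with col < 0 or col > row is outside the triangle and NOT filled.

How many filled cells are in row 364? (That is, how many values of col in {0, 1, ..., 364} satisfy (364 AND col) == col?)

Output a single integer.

364 in binary = 101101100
popcount(364) = number of 1-bits in 101101100 = 5
A col c satisfies (364 AND c) == c iff every set bit of c is also set in 364; each of the 5 set bits of 364 can independently be on or off in c.
count = 2^5 = 32

Answer: 32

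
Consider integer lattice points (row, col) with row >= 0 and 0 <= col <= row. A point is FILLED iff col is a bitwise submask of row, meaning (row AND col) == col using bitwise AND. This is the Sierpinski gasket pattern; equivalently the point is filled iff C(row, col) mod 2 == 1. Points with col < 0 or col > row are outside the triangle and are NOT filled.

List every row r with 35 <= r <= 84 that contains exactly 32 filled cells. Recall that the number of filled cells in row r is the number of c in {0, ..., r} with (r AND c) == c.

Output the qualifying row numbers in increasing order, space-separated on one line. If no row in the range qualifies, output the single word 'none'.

Row r has 2^popcount(r) filled cells, so we need popcount(r) = log2(32) = 5.
Scan r = 35..84 and keep those with exactly 5 one-bits:
r=35=100011 popcount=3 -> skip
r=36=100100 popcount=2 -> skip
r=37=100101 popcount=3 -> skip
r=38=100110 popcount=3 -> skip
r=39=100111 popcount=4 -> skip
r=40=101000 popcount=2 -> skip
r=41=101001 popcount=3 -> skip
r=42=101010 popcount=3 -> skip
r=43=101011 popcount=4 -> skip
r=44=101100 popcount=3 -> skip
r=45=101101 popcount=4 -> skip
r=46=101110 popcount=4 -> skip
r=47=101111 popcount=5 -> KEEP
r=48=110000 popcount=2 -> skip
r=49=110001 popcount=3 -> skip
r=50=110010 popcount=3 -> skip
r=51=110011 popcount=4 -> skip
r=52=110100 popcount=3 -> skip
r=53=110101 popcount=4 -> skip
r=54=110110 popcount=4 -> skip
r=55=110111 popcount=5 -> KEEP
r=56=111000 popcount=3 -> skip
r=57=111001 popcount=4 -> skip
r=58=111010 popcount=4 -> skip
r=59=111011 popcount=5 -> KEEP
r=60=111100 popcount=4 -> skip
r=61=111101 popcount=5 -> KEEP
r=62=111110 popcount=5 -> KEEP
r=63=111111 popcount=6 -> skip
r=64=1000000 popcount=1 -> skip
r=65=1000001 popcount=2 -> skip
r=66=1000010 popcount=2 -> skip
r=67=1000011 popcount=3 -> skip
r=68=1000100 popcount=2 -> skip
r=69=1000101 popcount=3 -> skip
r=70=1000110 popcount=3 -> skip
r=71=1000111 popcount=4 -> skip
r=72=1001000 popcount=2 -> skip
r=73=1001001 popcount=3 -> skip
r=74=1001010 popcount=3 -> skip
r=75=1001011 popcount=4 -> skip
r=76=1001100 popcount=3 -> skip
r=77=1001101 popcount=4 -> skip
r=78=1001110 popcount=4 -> skip
r=79=1001111 popcount=5 -> KEEP
r=80=1010000 popcount=2 -> skip
r=81=1010001 popcount=3 -> skip
r=82=1010010 popcount=3 -> skip
r=83=1010011 popcount=4 -> skip
r=84=1010100 popcount=3 -> skip
Kept rows: 47 55 59 61 62 79

Answer: 47 55 59 61 62 79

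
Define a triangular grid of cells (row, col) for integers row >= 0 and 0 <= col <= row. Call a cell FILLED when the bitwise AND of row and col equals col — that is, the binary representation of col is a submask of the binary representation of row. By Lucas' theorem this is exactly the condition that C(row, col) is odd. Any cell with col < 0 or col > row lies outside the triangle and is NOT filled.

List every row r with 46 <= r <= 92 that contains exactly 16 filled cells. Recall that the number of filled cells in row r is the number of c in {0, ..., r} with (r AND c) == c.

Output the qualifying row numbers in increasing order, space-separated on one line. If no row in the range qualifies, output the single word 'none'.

Row r has 2^popcount(r) filled cells, so we need popcount(r) = log2(16) = 4.
Scan r = 46..92 and keep those with exactly 4 one-bits:
r=46=101110 popcount=4 -> KEEP
r=47=101111 popcount=5 -> skip
r=48=110000 popcount=2 -> skip
r=49=110001 popcount=3 -> skip
r=50=110010 popcount=3 -> skip
r=51=110011 popcount=4 -> KEEP
r=52=110100 popcount=3 -> skip
r=53=110101 popcount=4 -> KEEP
r=54=110110 popcount=4 -> KEEP
r=55=110111 popcount=5 -> skip
r=56=111000 popcount=3 -> skip
r=57=111001 popcount=4 -> KEEP
r=58=111010 popcount=4 -> KEEP
r=59=111011 popcount=5 -> skip
r=60=111100 popcount=4 -> KEEP
r=61=111101 popcount=5 -> skip
r=62=111110 popcount=5 -> skip
r=63=111111 popcount=6 -> skip
r=64=1000000 popcount=1 -> skip
r=65=1000001 popcount=2 -> skip
r=66=1000010 popcount=2 -> skip
r=67=1000011 popcount=3 -> skip
r=68=1000100 popcount=2 -> skip
r=69=1000101 popcount=3 -> skip
r=70=1000110 popcount=3 -> skip
r=71=1000111 popcount=4 -> KEEP
r=72=1001000 popcount=2 -> skip
r=73=1001001 popcount=3 -> skip
r=74=1001010 popcount=3 -> skip
r=75=1001011 popcount=4 -> KEEP
r=76=1001100 popcount=3 -> skip
r=77=1001101 popcount=4 -> KEEP
r=78=1001110 popcount=4 -> KEEP
r=79=1001111 popcount=5 -> skip
r=80=1010000 popcount=2 -> skip
r=81=1010001 popcount=3 -> skip
r=82=1010010 popcount=3 -> skip
r=83=1010011 popcount=4 -> KEEP
r=84=1010100 popcount=3 -> skip
r=85=1010101 popcount=4 -> KEEP
r=86=1010110 popcount=4 -> KEEP
r=87=1010111 popcount=5 -> skip
r=88=1011000 popcount=3 -> skip
r=89=1011001 popcount=4 -> KEEP
r=90=1011010 popcount=4 -> KEEP
r=91=1011011 popcount=5 -> skip
r=92=1011100 popcount=4 -> KEEP
Kept rows: 46 51 53 54 57 58 60 71 75 77 78 83 85 86 89 90 92

Answer: 46 51 53 54 57 58 60 71 75 77 78 83 85 86 89 90 92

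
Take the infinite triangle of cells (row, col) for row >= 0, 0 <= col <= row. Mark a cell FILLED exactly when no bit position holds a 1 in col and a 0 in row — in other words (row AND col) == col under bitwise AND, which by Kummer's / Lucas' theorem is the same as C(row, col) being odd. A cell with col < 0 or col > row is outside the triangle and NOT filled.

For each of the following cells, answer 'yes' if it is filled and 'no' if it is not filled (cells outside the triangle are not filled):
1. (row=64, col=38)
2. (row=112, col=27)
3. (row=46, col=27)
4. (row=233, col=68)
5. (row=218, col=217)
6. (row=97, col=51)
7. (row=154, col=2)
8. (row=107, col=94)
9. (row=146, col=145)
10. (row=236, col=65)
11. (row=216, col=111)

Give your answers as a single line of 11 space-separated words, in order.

(64,38): row=0b1000000, col=0b100110, row AND col = 0b0 = 0; 0 != 38 -> empty
(112,27): row=0b1110000, col=0b11011, row AND col = 0b10000 = 16; 16 != 27 -> empty
(46,27): row=0b101110, col=0b11011, row AND col = 0b1010 = 10; 10 != 27 -> empty
(233,68): row=0b11101001, col=0b1000100, row AND col = 0b1000000 = 64; 64 != 68 -> empty
(218,217): row=0b11011010, col=0b11011001, row AND col = 0b11011000 = 216; 216 != 217 -> empty
(97,51): row=0b1100001, col=0b110011, row AND col = 0b100001 = 33; 33 != 51 -> empty
(154,2): row=0b10011010, col=0b10, row AND col = 0b10 = 2; 2 == 2 -> filled
(107,94): row=0b1101011, col=0b1011110, row AND col = 0b1001010 = 74; 74 != 94 -> empty
(146,145): row=0b10010010, col=0b10010001, row AND col = 0b10010000 = 144; 144 != 145 -> empty
(236,65): row=0b11101100, col=0b1000001, row AND col = 0b1000000 = 64; 64 != 65 -> empty
(216,111): row=0b11011000, col=0b1101111, row AND col = 0b1001000 = 72; 72 != 111 -> empty

Answer: no no no no no no yes no no no no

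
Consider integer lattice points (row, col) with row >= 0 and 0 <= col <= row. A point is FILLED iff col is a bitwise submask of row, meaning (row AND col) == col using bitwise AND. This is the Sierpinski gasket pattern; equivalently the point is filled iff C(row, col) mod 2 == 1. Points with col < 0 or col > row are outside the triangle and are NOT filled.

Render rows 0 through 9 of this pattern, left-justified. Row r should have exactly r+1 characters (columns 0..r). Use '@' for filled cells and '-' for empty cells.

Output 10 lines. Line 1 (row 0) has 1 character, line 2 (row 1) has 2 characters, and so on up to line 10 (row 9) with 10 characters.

r0=0: @
r1=1: @@
r2=10: @-@
r3=11: @@@@
r4=100: @---@
r5=101: @@--@@
r6=110: @-@-@-@
r7=111: @@@@@@@@
r8=1000: @-------@
r9=1001: @@------@@

Answer: @
@@
@-@
@@@@
@---@
@@--@@
@-@-@-@
@@@@@@@@
@-------@
@@------@@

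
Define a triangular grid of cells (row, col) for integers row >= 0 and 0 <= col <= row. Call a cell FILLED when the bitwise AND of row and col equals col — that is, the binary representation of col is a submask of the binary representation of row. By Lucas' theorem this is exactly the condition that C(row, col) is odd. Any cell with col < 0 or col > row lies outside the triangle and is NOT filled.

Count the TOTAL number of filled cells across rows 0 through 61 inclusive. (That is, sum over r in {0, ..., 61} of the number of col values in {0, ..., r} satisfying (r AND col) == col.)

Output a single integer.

Answer: 633

Derivation:
r0=0 pc0: +1 =1
r1=1 pc1: +2 =3
r2=10 pc1: +2 =5
r3=11 pc2: +4 =9
r4=100 pc1: +2 =11
r5=101 pc2: +4 =15
r6=110 pc2: +4 =19
r7=111 pc3: +8 =27
r8=1000 pc1: +2 =29
r9=1001 pc2: +4 =33
r10=1010 pc2: +4 =37
r11=1011 pc3: +8 =45
r12=1100 pc2: +4 =49
r13=1101 pc3: +8 =57
r14=1110 pc3: +8 =65
r15=1111 pc4: +16 =81
r16=10000 pc1: +2 =83
r17=10001 pc2: +4 =87
r18=10010 pc2: +4 =91
r19=10011 pc3: +8 =99
r20=10100 pc2: +4 =103
r21=10101 pc3: +8 =111
r22=10110 pc3: +8 =119
r23=10111 pc4: +16 =135
r24=11000 pc2: +4 =139
r25=11001 pc3: +8 =147
r26=11010 pc3: +8 =155
r27=11011 pc4: +16 =171
r28=11100 pc3: +8 =179
r29=11101 pc4: +16 =195
r30=11110 pc4: +16 =211
r31=11111 pc5: +32 =243
r32=100000 pc1: +2 =245
r33=100001 pc2: +4 =249
r34=100010 pc2: +4 =253
r35=100011 pc3: +8 =261
r36=100100 pc2: +4 =265
r37=100101 pc3: +8 =273
r38=100110 pc3: +8 =281
r39=100111 pc4: +16 =297
r40=101000 pc2: +4 =301
r41=101001 pc3: +8 =309
r42=101010 pc3: +8 =317
r43=101011 pc4: +16 =333
r44=101100 pc3: +8 =341
r45=101101 pc4: +16 =357
r46=101110 pc4: +16 =373
r47=101111 pc5: +32 =405
r48=110000 pc2: +4 =409
r49=110001 pc3: +8 =417
r50=110010 pc3: +8 =425
r51=110011 pc4: +16 =441
r52=110100 pc3: +8 =449
r53=110101 pc4: +16 =465
r54=110110 pc4: +16 =481
r55=110111 pc5: +32 =513
r56=111000 pc3: +8 =521
r57=111001 pc4: +16 =537
r58=111010 pc4: +16 =553
r59=111011 pc5: +32 =585
r60=111100 pc4: +16 =601
r61=111101 pc5: +32 =633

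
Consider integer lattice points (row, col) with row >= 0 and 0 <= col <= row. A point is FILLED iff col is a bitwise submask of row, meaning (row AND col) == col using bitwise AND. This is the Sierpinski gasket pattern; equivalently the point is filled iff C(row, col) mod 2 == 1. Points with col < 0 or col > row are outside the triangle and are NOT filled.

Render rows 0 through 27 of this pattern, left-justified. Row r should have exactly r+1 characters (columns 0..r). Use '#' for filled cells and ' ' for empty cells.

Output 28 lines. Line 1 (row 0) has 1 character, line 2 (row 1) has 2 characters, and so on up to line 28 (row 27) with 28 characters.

r0=0: #
r1=1: ##
r2=10: # #
r3=11: ####
r4=100: #   #
r5=101: ##  ##
r6=110: # # # #
r7=111: ########
r8=1000: #       #
r9=1001: ##      ##
r10=1010: # #     # #
r11=1011: ####    ####
r12=1100: #   #   #   #
r13=1101: ##  ##  ##  ##
r14=1110: # # # # # # # #
r15=1111: ################
r16=10000: #               #
r17=10001: ##              ##
r18=10010: # #             # #
r19=10011: ####            ####
r20=10100: #   #           #   #
r21=10101: ##  ##          ##  ##
r22=10110: # # # #         # # # #
r23=10111: ########        ########
r24=11000: #       #       #       #
r25=11001: ##      ##      ##      ##
r26=11010: # #     # #     # #     # #
r27=11011: ####    ####    ####    ####

Answer: #
##
# #
####
#   #
##  ##
# # # #
########
#       #
##      ##
# #     # #
####    ####
#   #   #   #
##  ##  ##  ##
# # # # # # # #
################
#               #
##              ##
# #             # #
####            ####
#   #           #   #
##  ##          ##  ##
# # # #         # # # #
########        ########
#       #       #       #
##      ##      ##      ##
# #     # #     # #     # #
####    ####    ####    ####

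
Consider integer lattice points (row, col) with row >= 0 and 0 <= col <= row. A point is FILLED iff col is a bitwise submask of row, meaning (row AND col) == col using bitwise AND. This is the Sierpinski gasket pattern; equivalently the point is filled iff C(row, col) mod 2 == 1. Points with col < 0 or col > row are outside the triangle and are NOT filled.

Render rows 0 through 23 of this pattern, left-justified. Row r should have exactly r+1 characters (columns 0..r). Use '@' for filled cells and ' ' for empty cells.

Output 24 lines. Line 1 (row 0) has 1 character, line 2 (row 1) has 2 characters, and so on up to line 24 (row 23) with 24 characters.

Answer: @
@@
@ @
@@@@
@   @
@@  @@
@ @ @ @
@@@@@@@@
@       @
@@      @@
@ @     @ @
@@@@    @@@@
@   @   @   @
@@  @@  @@  @@
@ @ @ @ @ @ @ @
@@@@@@@@@@@@@@@@
@               @
@@              @@
@ @             @ @
@@@@            @@@@
@   @           @   @
@@  @@          @@  @@
@ @ @ @         @ @ @ @
@@@@@@@@        @@@@@@@@

Derivation:
r0=0: @
r1=1: @@
r2=10: @ @
r3=11: @@@@
r4=100: @   @
r5=101: @@  @@
r6=110: @ @ @ @
r7=111: @@@@@@@@
r8=1000: @       @
r9=1001: @@      @@
r10=1010: @ @     @ @
r11=1011: @@@@    @@@@
r12=1100: @   @   @   @
r13=1101: @@  @@  @@  @@
r14=1110: @ @ @ @ @ @ @ @
r15=1111: @@@@@@@@@@@@@@@@
r16=10000: @               @
r17=10001: @@              @@
r18=10010: @ @             @ @
r19=10011: @@@@            @@@@
r20=10100: @   @           @   @
r21=10101: @@  @@          @@  @@
r22=10110: @ @ @ @         @ @ @ @
r23=10111: @@@@@@@@        @@@@@@@@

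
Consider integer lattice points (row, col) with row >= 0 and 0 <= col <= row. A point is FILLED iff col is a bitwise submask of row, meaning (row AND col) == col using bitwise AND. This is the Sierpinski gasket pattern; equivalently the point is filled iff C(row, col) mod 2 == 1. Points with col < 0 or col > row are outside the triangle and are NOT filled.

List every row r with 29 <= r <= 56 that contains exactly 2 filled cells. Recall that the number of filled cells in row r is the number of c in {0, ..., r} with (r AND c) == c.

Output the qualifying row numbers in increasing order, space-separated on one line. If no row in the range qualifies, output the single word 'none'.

Row r has 2^popcount(r) filled cells, so we need popcount(r) = log2(2) = 1.
Scan r = 29..56 and keep those with exactly 1 one-bits:
r=29=11101 popcount=4 -> skip
r=30=11110 popcount=4 -> skip
r=31=11111 popcount=5 -> skip
r=32=100000 popcount=1 -> KEEP
r=33=100001 popcount=2 -> skip
r=34=100010 popcount=2 -> skip
r=35=100011 popcount=3 -> skip
r=36=100100 popcount=2 -> skip
r=37=100101 popcount=3 -> skip
r=38=100110 popcount=3 -> skip
r=39=100111 popcount=4 -> skip
r=40=101000 popcount=2 -> skip
r=41=101001 popcount=3 -> skip
r=42=101010 popcount=3 -> skip
r=43=101011 popcount=4 -> skip
r=44=101100 popcount=3 -> skip
r=45=101101 popcount=4 -> skip
r=46=101110 popcount=4 -> skip
r=47=101111 popcount=5 -> skip
r=48=110000 popcount=2 -> skip
r=49=110001 popcount=3 -> skip
r=50=110010 popcount=3 -> skip
r=51=110011 popcount=4 -> skip
r=52=110100 popcount=3 -> skip
r=53=110101 popcount=4 -> skip
r=54=110110 popcount=4 -> skip
r=55=110111 popcount=5 -> skip
r=56=111000 popcount=3 -> skip
Kept rows: 32

Answer: 32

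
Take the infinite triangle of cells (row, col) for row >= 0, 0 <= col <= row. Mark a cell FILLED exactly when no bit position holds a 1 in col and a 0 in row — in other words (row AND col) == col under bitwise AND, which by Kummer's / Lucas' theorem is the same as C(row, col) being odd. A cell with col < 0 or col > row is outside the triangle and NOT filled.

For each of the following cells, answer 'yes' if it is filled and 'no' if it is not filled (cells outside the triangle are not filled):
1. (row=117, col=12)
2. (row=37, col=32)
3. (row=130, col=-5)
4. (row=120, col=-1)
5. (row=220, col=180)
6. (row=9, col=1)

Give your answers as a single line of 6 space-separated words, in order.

(117,12): row=0b1110101, col=0b1100, row AND col = 0b100 = 4; 4 != 12 -> empty
(37,32): row=0b100101, col=0b100000, row AND col = 0b100000 = 32; 32 == 32 -> filled
(130,-5): col outside [0, 130] -> not filled
(120,-1): col outside [0, 120] -> not filled
(220,180): row=0b11011100, col=0b10110100, row AND col = 0b10010100 = 148; 148 != 180 -> empty
(9,1): row=0b1001, col=0b1, row AND col = 0b1 = 1; 1 == 1 -> filled

Answer: no yes no no no yes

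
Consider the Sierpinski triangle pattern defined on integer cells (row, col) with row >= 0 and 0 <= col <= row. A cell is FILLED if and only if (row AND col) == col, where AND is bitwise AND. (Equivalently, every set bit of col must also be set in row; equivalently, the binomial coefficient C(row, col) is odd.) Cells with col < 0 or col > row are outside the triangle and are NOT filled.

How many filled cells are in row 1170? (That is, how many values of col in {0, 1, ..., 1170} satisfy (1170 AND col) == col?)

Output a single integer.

Answer: 16

Derivation:
1170 in binary = 10010010010
popcount(1170) = number of 1-bits in 10010010010 = 4
A col c satisfies (1170 AND c) == c iff every set bit of c is also set in 1170; each of the 4 set bits of 1170 can independently be on or off in c.
count = 2^4 = 16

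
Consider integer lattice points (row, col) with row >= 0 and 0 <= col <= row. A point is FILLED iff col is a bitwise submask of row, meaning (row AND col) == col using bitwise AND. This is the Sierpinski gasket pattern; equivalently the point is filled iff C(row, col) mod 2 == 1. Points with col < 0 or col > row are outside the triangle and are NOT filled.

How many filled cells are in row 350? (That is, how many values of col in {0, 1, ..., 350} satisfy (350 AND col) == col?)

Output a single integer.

Answer: 64

Derivation:
350 in binary = 101011110
popcount(350) = number of 1-bits in 101011110 = 6
A col c satisfies (350 AND c) == c iff every set bit of c is also set in 350; each of the 6 set bits of 350 can independently be on or off in c.
count = 2^6 = 64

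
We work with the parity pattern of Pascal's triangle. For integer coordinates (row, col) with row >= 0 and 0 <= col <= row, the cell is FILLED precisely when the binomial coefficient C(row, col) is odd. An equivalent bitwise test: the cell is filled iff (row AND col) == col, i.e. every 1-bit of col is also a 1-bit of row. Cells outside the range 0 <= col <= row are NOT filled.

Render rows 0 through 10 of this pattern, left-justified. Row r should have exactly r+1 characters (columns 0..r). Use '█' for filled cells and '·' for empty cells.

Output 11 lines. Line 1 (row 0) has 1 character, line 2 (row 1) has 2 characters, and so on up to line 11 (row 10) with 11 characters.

Answer: █
██
█·█
████
█···█
██··██
█·█·█·█
████████
█·······█
██······██
█·█·····█·█

Derivation:
r0=0: █
r1=1: ██
r2=10: █·█
r3=11: ████
r4=100: █···█
r5=101: ██··██
r6=110: █·█·█·█
r7=111: ████████
r8=1000: █·······█
r9=1001: ██······██
r10=1010: █·█·····█·█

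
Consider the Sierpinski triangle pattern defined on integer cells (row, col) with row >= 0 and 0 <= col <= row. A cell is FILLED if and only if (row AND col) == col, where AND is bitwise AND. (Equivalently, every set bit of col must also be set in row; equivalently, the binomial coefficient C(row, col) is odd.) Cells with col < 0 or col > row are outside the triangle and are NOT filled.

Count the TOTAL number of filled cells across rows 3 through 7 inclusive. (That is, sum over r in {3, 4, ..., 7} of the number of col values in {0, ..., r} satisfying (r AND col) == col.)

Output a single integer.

Answer: 22

Derivation:
r3=11 pc2: +4 =4
r4=100 pc1: +2 =6
r5=101 pc2: +4 =10
r6=110 pc2: +4 =14
r7=111 pc3: +8 =22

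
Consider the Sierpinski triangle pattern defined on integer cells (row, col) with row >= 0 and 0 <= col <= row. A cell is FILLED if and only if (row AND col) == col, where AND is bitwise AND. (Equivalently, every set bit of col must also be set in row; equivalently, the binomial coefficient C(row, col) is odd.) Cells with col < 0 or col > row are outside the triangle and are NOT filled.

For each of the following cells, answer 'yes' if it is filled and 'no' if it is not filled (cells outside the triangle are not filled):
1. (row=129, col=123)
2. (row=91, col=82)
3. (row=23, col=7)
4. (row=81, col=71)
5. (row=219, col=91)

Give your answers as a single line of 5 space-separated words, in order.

Answer: no yes yes no yes

Derivation:
(129,123): row=0b10000001, col=0b1111011, row AND col = 0b1 = 1; 1 != 123 -> empty
(91,82): row=0b1011011, col=0b1010010, row AND col = 0b1010010 = 82; 82 == 82 -> filled
(23,7): row=0b10111, col=0b111, row AND col = 0b111 = 7; 7 == 7 -> filled
(81,71): row=0b1010001, col=0b1000111, row AND col = 0b1000001 = 65; 65 != 71 -> empty
(219,91): row=0b11011011, col=0b1011011, row AND col = 0b1011011 = 91; 91 == 91 -> filled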